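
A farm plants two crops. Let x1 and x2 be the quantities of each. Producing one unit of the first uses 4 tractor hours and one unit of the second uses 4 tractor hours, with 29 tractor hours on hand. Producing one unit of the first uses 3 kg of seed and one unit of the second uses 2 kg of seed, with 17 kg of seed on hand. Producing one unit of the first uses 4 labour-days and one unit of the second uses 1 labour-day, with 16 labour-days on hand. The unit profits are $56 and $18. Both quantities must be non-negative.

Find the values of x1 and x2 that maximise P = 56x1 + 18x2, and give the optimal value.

x1 = 3, x2 = 4, maximum P = 240

Extreme points and P = 56x1 + 18x2:
  (0, 0) → P = 0
  (0, 29/4) → P = 261/2
  (4, 0) → P = 224
  (5/2, 19/4) → P = 451/2
  (3, 4) → P = 240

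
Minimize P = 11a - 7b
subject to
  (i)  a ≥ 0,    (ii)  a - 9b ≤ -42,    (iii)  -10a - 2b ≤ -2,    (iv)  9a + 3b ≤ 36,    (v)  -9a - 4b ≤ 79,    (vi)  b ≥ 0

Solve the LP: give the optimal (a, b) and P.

a = 0, b = 12, minimum P = -84

Feasible corners and P = 11a - 7b:
  (0, 14/3) → P = -98/3
  (0, 12) → P = -84
  (33/14, 69/14) → P = -60/7

At the optimal vertex, a = 0 and 9a + 3b = 36.
Solving simultaneously gives a = 0, b = 12.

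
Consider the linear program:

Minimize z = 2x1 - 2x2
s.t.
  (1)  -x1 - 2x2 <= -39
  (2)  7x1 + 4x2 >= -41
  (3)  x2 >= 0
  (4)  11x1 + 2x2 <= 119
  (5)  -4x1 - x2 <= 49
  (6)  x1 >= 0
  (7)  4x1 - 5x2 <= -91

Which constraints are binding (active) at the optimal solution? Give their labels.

(4) and (6)

Vertices and z = 2x1 - 2x2:
  (0, 39/2) → z = -39
  (1, 19) → z = -36
  (0, 119/2) → z = -119
  (59/9, 211/9) → z = -304/9

The minimum is at (0, 119/2). Substituting into each constraint, equality holds for (4) and (6); the remaining constraints have slack.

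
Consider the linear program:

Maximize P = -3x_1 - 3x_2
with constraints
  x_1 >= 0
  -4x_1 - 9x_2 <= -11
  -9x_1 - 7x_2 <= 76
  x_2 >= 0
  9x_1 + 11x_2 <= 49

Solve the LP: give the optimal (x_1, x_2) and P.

Feasible corners and P = -3x_1 - 3x_2:
  (0, 11/9) → P = -11/3
  (0, 49/11) → P = -147/11
  (11/4, 0) → P = -33/4
  (49/9, 0) → P = -49/3

The optimum lies where x_1 = 0 and -4x_1 - 9x_2 = -11.
Solving simultaneously gives x_1 = 0, x_2 = 11/9.

x_1 = 0, x_2 = 11/9, maximum P = -11/3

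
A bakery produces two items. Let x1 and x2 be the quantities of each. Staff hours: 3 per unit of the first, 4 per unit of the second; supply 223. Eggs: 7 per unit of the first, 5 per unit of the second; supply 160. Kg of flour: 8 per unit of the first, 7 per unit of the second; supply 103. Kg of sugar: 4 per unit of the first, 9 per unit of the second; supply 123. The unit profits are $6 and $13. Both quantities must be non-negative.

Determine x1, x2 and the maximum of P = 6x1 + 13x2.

Corner points and P = 6x1 + 13x2:
  (0, 0) → P = 0
  (0, 41/3) → P = 533/3
  (103/8, 0) → P = 309/4
  (3/2, 13) → P = 178

The optimum lies where 8x1 + 7x2 = 103 and 4x1 + 9x2 = 123.
Solving simultaneously gives x1 = 3/2, x2 = 13.

x1 = 3/2, x2 = 13, maximum P = 178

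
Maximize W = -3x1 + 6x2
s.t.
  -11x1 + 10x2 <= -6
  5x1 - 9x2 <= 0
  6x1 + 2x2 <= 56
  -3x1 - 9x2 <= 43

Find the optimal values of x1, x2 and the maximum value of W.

x1 = 286/41, x2 = 290/41, maximum W = 882/41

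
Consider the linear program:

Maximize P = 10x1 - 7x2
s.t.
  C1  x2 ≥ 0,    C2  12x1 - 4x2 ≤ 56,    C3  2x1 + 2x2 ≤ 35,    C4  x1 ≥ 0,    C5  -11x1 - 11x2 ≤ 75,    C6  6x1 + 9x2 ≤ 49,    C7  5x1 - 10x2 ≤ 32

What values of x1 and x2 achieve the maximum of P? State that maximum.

x1 = 14/3, x2 = 0, maximum P = 140/3

Feasible corners and P = 10x1 - 7x2:
  (14/3, 0) → P = 140/3
  (0, 0) → P = 0
  (175/33, 21/11) → P = 119/3
  (0, 49/9) → P = -343/9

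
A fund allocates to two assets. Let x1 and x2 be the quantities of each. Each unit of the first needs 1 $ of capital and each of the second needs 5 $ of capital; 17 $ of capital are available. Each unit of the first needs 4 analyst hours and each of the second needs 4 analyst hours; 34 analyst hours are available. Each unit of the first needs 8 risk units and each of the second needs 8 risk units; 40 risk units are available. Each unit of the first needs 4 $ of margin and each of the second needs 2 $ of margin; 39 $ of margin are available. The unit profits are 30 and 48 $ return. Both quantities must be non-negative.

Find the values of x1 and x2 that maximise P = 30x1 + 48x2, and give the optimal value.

x1 = 2, x2 = 3, maximum P = 204

Vertices and P = 30x1 + 48x2:
  (0, 0) → P = 0
  (0, 17/5) → P = 816/5
  (5, 0) → P = 150
  (2, 3) → P = 204

The optimum lies where x1 + 5x2 = 17 and 8x1 + 8x2 = 40.
Solving simultaneously gives x1 = 2, x2 = 3.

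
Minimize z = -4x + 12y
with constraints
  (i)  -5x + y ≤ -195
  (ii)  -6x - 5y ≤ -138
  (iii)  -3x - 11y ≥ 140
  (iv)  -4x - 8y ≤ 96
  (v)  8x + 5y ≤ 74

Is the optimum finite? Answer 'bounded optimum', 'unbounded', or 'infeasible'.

The boundaries -6x - 5y = -138 and -3x - 11y = 140 meet at (2218/51, -418/17), but that point violates 8x + 5y ≤ 74. Every candidate vertex is excluded by some other constraint, so the feasible region is empty.

infeasible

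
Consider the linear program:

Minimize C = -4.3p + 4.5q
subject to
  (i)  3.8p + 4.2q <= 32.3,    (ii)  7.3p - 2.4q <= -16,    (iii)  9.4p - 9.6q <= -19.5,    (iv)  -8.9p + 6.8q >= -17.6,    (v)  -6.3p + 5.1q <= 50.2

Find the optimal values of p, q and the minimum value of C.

p = -61/2, q = -167/6, minimum C = 59/10

Vertices and C = -4.3p + 4.5q:
  (172/663, 29659/3978) → C = 430093/13260
  (-1537/1528, 39425/4584) → C = 328733/7640
  (-445/198, -805/4752) → C = 28201/3168
  (-61/2, -167/6) → C = 59/10

The binding constraints are 9.4p - 9.6q = -19.5 and -6.3p + 5.1q = 50.2.
Solving simultaneously gives p = -61/2, q = -167/6.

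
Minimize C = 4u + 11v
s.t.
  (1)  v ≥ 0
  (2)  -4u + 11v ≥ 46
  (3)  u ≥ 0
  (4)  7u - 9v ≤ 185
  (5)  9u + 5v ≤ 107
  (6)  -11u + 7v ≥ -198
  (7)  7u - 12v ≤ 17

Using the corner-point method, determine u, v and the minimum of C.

u = 0, v = 46/11, minimum C = 46

Feasible corners and C = 4u + 11v:
  (0, 46/11) → C = 46
  (947/119, 842/119) → C = 13050/119
  (0, 107/5) → C = 1177/5

At the optimal vertex, -4u + 11v = 46 and u = 0.
Solving simultaneously gives u = 0, v = 46/11.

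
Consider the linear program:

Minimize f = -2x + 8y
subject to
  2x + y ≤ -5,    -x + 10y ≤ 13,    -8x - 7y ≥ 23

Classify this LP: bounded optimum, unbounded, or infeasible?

From the feasible point (-2, -1), moving in the direction (1, -2) keeps every constraint satisfied while f decreases without bound.

unbounded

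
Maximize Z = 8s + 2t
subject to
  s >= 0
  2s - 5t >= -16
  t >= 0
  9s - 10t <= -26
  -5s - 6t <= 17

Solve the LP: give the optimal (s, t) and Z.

s = 6/5, t = 92/25, maximum Z = 424/25

Corner points and Z = 8s + 2t:
  (0, 16/5) → Z = 32/5
  (0, 13/5) → Z = 26/5
  (6/5, 92/25) → Z = 424/25

At the optimal vertex, 2s - 5t = -16 and 9s - 10t = -26.
Solving simultaneously gives s = 6/5, t = 92/25.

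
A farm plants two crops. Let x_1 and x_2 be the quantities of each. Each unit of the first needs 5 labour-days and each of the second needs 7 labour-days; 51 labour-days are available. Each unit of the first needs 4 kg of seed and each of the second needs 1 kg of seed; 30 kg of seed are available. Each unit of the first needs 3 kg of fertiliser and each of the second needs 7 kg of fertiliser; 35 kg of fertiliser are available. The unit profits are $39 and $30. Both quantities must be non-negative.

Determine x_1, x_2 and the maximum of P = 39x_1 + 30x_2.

Feasible corners and P = 39x_1 + 30x_2:
  (0, 0) → P = 0
  (0, 5) → P = 150
  (15/2, 0) → P = 585/2
  (7, 2) → P = 333

At the optimal vertex, 4x_1 + x_2 = 30 and 3x_1 + 7x_2 = 35.
Solving simultaneously gives x_1 = 7, x_2 = 2.

x_1 = 7, x_2 = 2, maximum P = 333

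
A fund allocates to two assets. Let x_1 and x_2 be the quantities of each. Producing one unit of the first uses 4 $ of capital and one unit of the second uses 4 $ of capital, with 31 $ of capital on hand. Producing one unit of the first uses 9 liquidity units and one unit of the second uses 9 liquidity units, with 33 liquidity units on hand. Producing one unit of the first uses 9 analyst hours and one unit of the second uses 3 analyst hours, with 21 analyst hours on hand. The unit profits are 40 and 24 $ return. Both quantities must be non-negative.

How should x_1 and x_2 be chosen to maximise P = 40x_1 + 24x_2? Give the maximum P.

x_1 = 5/3, x_2 = 2, maximum P = 344/3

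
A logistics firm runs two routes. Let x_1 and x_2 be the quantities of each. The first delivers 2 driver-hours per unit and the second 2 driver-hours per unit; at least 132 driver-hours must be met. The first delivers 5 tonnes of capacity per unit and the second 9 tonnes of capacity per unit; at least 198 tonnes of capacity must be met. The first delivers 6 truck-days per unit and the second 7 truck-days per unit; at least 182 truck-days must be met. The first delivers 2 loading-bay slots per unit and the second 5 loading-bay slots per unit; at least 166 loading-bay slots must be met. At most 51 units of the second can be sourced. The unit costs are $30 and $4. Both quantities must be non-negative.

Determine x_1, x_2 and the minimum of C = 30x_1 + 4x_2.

Corner points and C = 30x_1 + 4x_2:
  (83, 0) → C = 2490
  (164/3, 34/3) → C = 5056/3
  (15, 51) → C = 654
The feasible region is unbounded (it extends along (1, 0)), but C strictly increases along every unbounded feasible direction, so there is no improving ray and the minimum is attained at a vertex.

x_1 = 15, x_2 = 51, minimum C = 654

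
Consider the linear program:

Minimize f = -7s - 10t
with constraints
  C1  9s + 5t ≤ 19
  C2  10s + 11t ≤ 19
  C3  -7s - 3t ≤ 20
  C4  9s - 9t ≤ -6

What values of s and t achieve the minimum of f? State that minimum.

Extreme points and f = -7s - 10t:
  (-277/47, 333/47) → f = -1391/47
  (5/9, 11/9) → f = -145/9
  (-11/5, -23/15) → f = 461/15

The optimum lies where 10s + 11t = 19 and -7s - 3t = 20.
Solving simultaneously gives s = -277/47, t = 333/47.

s = -277/47, t = 333/47, minimum f = -1391/47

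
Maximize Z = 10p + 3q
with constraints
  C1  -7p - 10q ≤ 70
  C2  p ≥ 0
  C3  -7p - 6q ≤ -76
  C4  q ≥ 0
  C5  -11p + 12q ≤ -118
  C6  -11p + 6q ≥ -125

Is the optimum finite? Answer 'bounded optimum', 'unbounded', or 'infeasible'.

bounded optimum

Extreme points and Z = 10p + 3q:
  (76/7, 0) → Z = 760/7
  (54/5, 1/15) → Z = 541/5
  (125/11, 0) → Z = 1250/11
  (12, 7/6) → Z = 247/2
The feasible region has finitely many vertices and no improving ray; the maximum is 247/2 at (12, 7/6).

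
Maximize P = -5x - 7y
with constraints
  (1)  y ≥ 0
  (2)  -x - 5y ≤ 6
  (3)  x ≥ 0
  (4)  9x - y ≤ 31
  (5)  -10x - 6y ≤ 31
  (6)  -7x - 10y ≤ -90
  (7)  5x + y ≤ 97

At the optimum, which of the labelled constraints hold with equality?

Corner points and P = -5x - 7y:
  (0, 9) → P = -63
  (0, 97) → P = -679
  (400/97, 593/97) → P = -6151/97
  (64/7, 359/7) → P = -2833/7

The maximum is at (0, 9). Substituting into each constraint, equality holds for (3) and (6); the remaining constraints have slack.

(3) and (6)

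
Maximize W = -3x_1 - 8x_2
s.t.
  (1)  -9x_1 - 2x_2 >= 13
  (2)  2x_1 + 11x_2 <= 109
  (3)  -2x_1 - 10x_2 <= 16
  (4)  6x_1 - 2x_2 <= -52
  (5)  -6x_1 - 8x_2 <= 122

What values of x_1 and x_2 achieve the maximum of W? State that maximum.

x_1 = -273/11, x_2 = 37/11, maximum W = 523/11

Corner points and W = -3x_1 - 8x_2:
  (-177/35, 379/35) → W = -2501/35
  (-1107/25, 449/25) → W = -271/25
  (-69/8, 1/8) → W = 199/8
  (-273/11, 37/11) → W = 523/11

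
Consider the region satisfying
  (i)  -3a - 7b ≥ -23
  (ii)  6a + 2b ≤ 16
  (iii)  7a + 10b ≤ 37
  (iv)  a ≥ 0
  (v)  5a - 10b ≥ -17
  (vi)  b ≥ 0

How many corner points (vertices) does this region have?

Pairwise boundary intersections that survive every other constraint:
  (43/23, 55/23)
  (8/3, 0)
  (5/3, 38/15)
  (0, 17/10)
  (0, 0)

5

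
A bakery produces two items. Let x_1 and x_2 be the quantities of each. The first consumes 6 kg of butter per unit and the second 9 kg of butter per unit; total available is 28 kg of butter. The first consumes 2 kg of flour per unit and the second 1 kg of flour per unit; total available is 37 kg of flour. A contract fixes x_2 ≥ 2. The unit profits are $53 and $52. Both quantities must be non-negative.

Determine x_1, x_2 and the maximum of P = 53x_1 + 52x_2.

Extreme points and P = 53x_1 + 52x_2:
  (0, 28/9) → P = 1456/9
  (0, 2) → P = 104
  (5/3, 2) → P = 577/3

The binding constraints are 6x_1 + 9x_2 = 28 and x_2 = 2.
Solving simultaneously gives x_1 = 5/3, x_2 = 2.

x_1 = 5/3, x_2 = 2, maximum P = 577/3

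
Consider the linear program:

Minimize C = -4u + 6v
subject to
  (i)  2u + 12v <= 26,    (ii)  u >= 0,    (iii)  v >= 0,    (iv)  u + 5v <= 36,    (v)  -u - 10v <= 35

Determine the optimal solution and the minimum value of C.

u = 13, v = 0, minimum C = -52

The optimum lies where 2u + 12v = 26 and v = 0.
Solving simultaneously gives u = 13, v = 0.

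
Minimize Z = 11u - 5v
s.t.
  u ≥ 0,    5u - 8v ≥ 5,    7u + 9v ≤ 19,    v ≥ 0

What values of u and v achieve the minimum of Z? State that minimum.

u = 1, v = 0, minimum Z = 11

Corner points and Z = 11u - 5v:
  (197/101, 60/101) → Z = 1867/101
  (1, 0) → Z = 11
  (19/7, 0) → Z = 209/7

The binding constraints are 5u - 8v = 5 and v = 0.
Solving simultaneously gives u = 1, v = 0.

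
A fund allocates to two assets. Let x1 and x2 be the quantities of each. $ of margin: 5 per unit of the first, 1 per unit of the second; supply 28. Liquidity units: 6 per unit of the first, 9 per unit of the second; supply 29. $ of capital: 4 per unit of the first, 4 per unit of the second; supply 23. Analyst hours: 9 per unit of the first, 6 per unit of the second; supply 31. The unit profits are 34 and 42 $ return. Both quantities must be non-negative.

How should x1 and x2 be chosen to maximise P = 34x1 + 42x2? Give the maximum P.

Extreme points and P = 34x1 + 42x2:
  (0, 0) → P = 0
  (0, 29/9) → P = 406/3
  (31/9, 0) → P = 1054/9
  (7/3, 5/3) → P = 448/3

At the optimal vertex, 6x1 + 9x2 = 29 and 9x1 + 6x2 = 31.
Solving simultaneously gives x1 = 7/3, x2 = 5/3.

x1 = 7/3, x2 = 5/3, maximum P = 448/3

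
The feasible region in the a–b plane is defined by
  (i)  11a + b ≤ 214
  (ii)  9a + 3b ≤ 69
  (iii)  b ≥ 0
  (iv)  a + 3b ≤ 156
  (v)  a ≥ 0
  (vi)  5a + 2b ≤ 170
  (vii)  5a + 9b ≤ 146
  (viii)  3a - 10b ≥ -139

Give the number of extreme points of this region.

Of the 28 pairwise boundary intersections, those satisfying every inequality are:
  (23/3, 0)
  (61/22, 323/22)
  (0, 0)
  (0, 139/10)
  (19/7, 103/7)

5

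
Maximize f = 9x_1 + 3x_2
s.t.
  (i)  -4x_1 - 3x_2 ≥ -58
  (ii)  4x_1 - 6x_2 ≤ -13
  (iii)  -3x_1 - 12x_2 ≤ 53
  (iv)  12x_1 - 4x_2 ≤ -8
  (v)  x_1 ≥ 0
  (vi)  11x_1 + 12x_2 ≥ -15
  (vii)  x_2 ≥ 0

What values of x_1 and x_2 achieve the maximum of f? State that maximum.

x_1 = 4, x_2 = 14, maximum f = 78

Corner points and f = 9x_1 + 3x_2:
  (4, 14) → f = 78
  (0, 58/3) → f = 58
  (1/14, 31/14) → f = 51/7
  (0, 13/6) → f = 13/2

The binding constraints are -4x_1 - 3x_2 = -58 and 12x_1 - 4x_2 = -8.
Solving simultaneously gives x_1 = 4, x_2 = 14.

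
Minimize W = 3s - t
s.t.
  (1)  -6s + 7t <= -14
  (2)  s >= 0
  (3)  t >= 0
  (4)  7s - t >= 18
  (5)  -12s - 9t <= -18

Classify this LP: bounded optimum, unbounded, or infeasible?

bounded optimum

Vertices and W = 3s - t:
  (112/43, 10/43) → W = 326/43
  (18/7, 0) → W = 54/7
The feasible region has finitely many vertices and no improving ray; the minimum is 326/43 at (112/43, 10/43).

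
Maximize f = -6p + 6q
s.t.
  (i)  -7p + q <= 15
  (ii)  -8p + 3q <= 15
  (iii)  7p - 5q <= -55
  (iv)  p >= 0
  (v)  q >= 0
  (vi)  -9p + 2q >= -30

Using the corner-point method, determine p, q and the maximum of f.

p = 120/11, q = 375/11, maximum f = 1530/11

Extreme points and f = -6p + 6q:
  (90/19, 335/19) → f = 1470/19
  (120/11, 375/11) → f = 1530/11
  (260/31, 705/31) → f = 2670/31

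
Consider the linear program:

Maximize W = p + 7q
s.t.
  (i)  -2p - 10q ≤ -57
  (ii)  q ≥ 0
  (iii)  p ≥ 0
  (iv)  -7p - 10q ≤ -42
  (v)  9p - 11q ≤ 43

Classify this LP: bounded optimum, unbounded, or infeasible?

unbounded

From the feasible point (0, 57/10), moving in the direction (0, 1) keeps every constraint satisfied while W increases without bound.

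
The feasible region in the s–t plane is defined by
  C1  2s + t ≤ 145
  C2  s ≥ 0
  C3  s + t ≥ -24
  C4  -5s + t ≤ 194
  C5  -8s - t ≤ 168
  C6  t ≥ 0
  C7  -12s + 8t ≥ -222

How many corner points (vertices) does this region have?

4

Of the 21 pairwise boundary intersections, those satisfying every inequality are:
  (0, 145)
  (691/14, 324/7)
  (0, 0)
  (37/2, 0)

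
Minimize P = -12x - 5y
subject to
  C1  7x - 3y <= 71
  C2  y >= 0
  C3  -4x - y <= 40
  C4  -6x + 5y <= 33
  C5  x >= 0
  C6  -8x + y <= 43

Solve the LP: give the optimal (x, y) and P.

Extreme points and P = -12x - 5y:
  (71/7, 0) → P = -852/7
  (454/17, 657/17) → P = -8733/17
  (0, 0) → P = 0
  (0, 33/5) → P = -33

At the optimal vertex, 7x - 3y = 71 and -6x + 5y = 33.
Solving simultaneously gives x = 454/17, y = 657/17.

x = 454/17, y = 657/17, minimum P = -8733/17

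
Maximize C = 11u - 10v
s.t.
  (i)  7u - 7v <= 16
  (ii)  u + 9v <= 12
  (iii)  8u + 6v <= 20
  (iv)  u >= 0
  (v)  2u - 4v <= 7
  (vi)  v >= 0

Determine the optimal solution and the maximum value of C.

u = 118/49, v = 6/49, maximum C = 1238/49

Extreme points and C = 11u - 10v:
  (118/49, 6/49) → C = 1238/49
  (16/7, 0) → C = 176/7
  (18/11, 38/33) → C = 214/33
  (0, 4/3) → C = -40/3
  (0, 0) → C = 0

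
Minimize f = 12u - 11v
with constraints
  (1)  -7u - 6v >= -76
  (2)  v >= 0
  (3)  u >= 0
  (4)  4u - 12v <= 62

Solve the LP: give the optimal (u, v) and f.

Feasible corners and f = 12u - 11v:
  (76/7, 0) → f = 912/7
  (0, 38/3) → f = -418/3
  (0, 0) → f = 0

u = 0, v = 38/3, minimum f = -418/3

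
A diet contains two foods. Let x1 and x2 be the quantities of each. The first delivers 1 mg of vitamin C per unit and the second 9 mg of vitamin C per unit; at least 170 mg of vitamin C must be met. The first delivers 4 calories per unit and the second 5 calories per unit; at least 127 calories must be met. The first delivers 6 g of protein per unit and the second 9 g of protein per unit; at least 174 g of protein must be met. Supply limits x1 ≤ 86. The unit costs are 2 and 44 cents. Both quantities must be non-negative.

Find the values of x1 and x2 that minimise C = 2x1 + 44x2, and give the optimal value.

Feasible corners and C = 2x1 + 44x2:
  (0, 127/5) → C = 5588/5
  (293/31, 553/31) → C = 24918/31
  (86, 28/3) → C = 1748/3
The feasible region is unbounded (it extends along (0, 1)), but C strictly increases along every unbounded feasible direction, so there is no improving ray and the minimum is attained at a vertex.

x1 = 86, x2 = 28/3, minimum C = 1748/3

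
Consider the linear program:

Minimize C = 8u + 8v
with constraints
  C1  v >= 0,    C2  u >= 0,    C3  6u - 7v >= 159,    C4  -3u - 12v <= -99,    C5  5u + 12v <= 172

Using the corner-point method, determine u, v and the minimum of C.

u = 867/31, v = 39/31, minimum C = 7248/31

Feasible corners and C = 8u + 8v:
  (33, 0) → C = 264
  (172/5, 0) → C = 1376/5
  (867/31, 39/31) → C = 7248/31
  (3112/107, 237/107) → C = 26792/107

At the optimal vertex, 6u - 7v = 159 and -3u - 12v = -99.
Solving simultaneously gives u = 867/31, v = 39/31.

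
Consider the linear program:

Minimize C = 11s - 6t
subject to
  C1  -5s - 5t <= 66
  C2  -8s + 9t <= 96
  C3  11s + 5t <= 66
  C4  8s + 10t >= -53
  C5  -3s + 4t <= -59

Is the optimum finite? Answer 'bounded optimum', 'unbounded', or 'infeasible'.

bounded optimum

Vertices and C = 11s - 6t:
  (185/14, -1111/70) → C = 16841/70
  (559/59, -451/59) → C = 8855/59
  (189/31, -631/62) → C = 3972/31
The feasible region has finitely many vertices and no improving ray; the minimum is 3972/31 at (189/31, -631/62).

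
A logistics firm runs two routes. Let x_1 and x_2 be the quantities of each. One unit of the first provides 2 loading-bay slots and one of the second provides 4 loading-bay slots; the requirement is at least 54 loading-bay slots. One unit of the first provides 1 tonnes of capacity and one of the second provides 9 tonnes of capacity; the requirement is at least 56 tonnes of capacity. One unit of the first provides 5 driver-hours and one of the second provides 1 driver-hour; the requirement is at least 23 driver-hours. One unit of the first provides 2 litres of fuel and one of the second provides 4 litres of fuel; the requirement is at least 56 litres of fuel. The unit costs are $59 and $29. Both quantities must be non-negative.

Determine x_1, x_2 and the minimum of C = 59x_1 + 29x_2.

The feasible region is unbounded (it extends along (0, 1), (1, 0)), but C strictly increases along every unbounded feasible direction, so there is no improving ray and the minimum is attained at a vertex.

x_1 = 2, x_2 = 13, minimum C = 495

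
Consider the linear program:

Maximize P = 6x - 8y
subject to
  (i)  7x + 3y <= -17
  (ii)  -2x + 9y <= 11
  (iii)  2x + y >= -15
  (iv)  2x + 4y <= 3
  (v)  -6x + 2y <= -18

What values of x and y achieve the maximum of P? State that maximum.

x = 28, y = -71, maximum P = 736

At the optimal vertex, 7x + 3y = -17 and 2x + y = -15.
Solving simultaneously gives x = 28, y = -71.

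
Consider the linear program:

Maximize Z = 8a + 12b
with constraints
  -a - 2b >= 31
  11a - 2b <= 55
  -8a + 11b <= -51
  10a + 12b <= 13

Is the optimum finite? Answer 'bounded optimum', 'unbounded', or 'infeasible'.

Vertices and Z = 8a + 12b:
  (2, -33/2) → Z = -182
  (-239/27, -299/27) → Z = -5500/27
The feasible region has finitely many vertices and no improving ray; the maximum is -182 at (2, -33/2).

bounded optimum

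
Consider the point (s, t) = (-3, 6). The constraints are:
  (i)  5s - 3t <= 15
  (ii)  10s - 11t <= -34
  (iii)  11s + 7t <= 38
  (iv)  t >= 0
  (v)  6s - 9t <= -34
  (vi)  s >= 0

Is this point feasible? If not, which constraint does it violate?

not feasible — violates (vi)

Constraint (vi): s = -3, which is not ≥ 0. All other constraints are satisfied.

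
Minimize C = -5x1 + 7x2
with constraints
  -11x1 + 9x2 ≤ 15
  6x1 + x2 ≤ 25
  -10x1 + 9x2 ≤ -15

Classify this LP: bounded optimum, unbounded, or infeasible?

unbounded

From the feasible point (-30, -35), moving in the direction (1, -6) keeps every constraint satisfied while C decreases without bound.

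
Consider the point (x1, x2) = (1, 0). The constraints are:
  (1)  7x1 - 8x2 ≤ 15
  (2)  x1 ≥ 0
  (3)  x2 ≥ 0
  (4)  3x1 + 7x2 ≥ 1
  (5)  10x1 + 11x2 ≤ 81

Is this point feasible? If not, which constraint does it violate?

(1): 7 ≤ 15 ✓
(2): 1 ≥ 0 ✓
(3): 0 ≥ 0 ✓
(4): 3 ≥ 1 ✓
(5): 10 ≤ 81 ✓

feasible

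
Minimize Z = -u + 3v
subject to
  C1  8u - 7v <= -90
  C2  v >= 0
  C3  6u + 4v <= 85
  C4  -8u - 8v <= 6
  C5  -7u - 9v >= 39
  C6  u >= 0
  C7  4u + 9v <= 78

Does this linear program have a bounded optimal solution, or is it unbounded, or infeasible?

The boundaries u = 0 and 4u + 9v = 78 meet at (0, 26/3), but that point violates 8u - 7v ≤ -90. Every candidate vertex is excluded by some other constraint, so the feasible region is empty.

infeasible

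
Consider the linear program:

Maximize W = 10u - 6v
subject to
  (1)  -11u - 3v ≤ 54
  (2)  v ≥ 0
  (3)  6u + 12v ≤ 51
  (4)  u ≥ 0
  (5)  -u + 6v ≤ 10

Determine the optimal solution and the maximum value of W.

u = 17/2, v = 0, maximum W = 85

Vertices and W = 10u - 6v:
  (17/2, 0) → W = 85
  (0, 0) → W = 0
  (31/8, 37/16) → W = 199/8
  (0, 5/3) → W = -10

At the optimal vertex, v = 0 and 6u + 12v = 51.
Solving simultaneously gives u = 17/2, v = 0.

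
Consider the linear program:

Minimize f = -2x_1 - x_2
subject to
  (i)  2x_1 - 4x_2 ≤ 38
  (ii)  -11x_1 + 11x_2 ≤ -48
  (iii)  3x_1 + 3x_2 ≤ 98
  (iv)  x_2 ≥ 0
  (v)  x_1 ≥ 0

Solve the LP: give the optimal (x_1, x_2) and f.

x_1 = 253/9, x_2 = 41/9, minimum f = -547/9

Corner points and f = -2x_1 - x_2:
  (253/9, 41/9) → f = -547/9
  (19, 0) → f = -38
  (611/33, 467/33) → f = -563/11
  (48/11, 0) → f = -96/11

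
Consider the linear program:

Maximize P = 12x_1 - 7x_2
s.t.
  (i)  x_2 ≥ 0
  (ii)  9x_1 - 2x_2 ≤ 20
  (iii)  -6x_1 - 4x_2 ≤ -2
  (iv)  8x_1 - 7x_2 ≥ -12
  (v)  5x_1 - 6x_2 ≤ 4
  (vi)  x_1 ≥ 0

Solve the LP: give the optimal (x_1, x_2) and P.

x_1 = 28/11, x_2 = 16/11, maximum P = 224/11

Extreme points and P = 12x_1 - 7x_2:
  (1/3, 0) → P = 4
  (4/5, 0) → P = 48/5
  (164/47, 268/47) → P = 92/47
  (28/11, 16/11) → P = 224/11
  (0, 1/2) → P = -7/2
  (0, 12/7) → P = -12

At the optimal vertex, 9x_1 - 2x_2 = 20 and 5x_1 - 6x_2 = 4.
Solving simultaneously gives x_1 = 28/11, x_2 = 16/11.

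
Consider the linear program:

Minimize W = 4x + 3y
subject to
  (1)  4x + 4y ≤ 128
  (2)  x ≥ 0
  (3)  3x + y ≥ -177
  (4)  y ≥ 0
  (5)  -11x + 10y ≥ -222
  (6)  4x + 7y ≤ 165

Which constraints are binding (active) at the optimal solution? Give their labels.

Vertices and W = 4x + 3y:
  (542/21, 130/21) → W = 2558/21
  (59/3, 37/3) → W = 347/3
  (0, 0) → W = 0
  (0, 165/7) → W = 495/7
  (222/11, 0) → W = 888/11

The minimum is at (0, 0). Substituting into each constraint, equality holds for (2) and (4); the remaining constraints have slack.

(2) and (4)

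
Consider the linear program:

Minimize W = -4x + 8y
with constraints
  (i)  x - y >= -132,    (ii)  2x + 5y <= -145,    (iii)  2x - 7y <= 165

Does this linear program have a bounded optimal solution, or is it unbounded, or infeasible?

bounded optimum

Feasible corners and W = -4x + 8y:
  (-115, 17) → W = 596
  (-1089/5, -429/5) → W = 924/5
  (-95/12, -155/6) → W = -175
The feasible region has finitely many vertices and no improving ray; the minimum is -175 at (-95/12, -155/6).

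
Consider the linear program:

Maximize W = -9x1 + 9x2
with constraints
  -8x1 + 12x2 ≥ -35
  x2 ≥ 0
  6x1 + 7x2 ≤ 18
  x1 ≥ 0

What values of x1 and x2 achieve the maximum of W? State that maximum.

x1 = 0, x2 = 18/7, maximum W = 162/7

The optimum lies where 6x1 + 7x2 = 18 and x1 = 0.
Solving simultaneously gives x1 = 0, x2 = 18/7.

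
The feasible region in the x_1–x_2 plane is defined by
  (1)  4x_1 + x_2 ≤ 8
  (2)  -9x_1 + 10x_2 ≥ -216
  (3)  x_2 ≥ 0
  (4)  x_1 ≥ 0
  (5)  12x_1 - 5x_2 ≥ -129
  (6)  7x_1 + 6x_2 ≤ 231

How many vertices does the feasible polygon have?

3

Pairwise boundary intersections that survive every other constraint:
  (2, 0)
  (0, 8)
  (0, 0)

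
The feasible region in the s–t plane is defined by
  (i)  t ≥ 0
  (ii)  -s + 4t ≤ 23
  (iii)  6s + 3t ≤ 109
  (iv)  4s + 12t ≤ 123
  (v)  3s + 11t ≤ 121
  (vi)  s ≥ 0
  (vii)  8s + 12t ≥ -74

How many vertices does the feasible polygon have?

5

Pairwise boundary intersections that survive every other constraint:
  (109/6, 0)
  (0, 0)
  (54/7, 215/28)
  (0, 23/4)
  (313/20, 151/30)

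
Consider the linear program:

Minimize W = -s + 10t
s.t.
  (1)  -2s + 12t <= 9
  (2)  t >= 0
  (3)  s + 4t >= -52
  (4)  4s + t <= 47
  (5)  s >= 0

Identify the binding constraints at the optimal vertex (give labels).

(2) and (4)

Feasible corners and W = -s + 10t:
  (111/10, 13/5) → W = 149/10
  (0, 3/4) → W = 15/2
  (47/4, 0) → W = -47/4
  (0, 0) → W = 0

The minimum is at (47/4, 0). Substituting into each constraint, equality holds for (2) and (4); the remaining constraints have slack.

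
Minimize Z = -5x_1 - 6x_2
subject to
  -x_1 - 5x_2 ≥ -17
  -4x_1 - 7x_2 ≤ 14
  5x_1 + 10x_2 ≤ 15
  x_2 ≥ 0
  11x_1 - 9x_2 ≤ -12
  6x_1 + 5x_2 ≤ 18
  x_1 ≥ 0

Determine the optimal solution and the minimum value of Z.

x_1 = 3/31, x_2 = 45/31, minimum Z = -285/31

Feasible corners and Z = -5x_1 - 6x_2:
  (3/31, 45/31) → Z = -285/31
  (0, 3/2) → Z = -9
  (0, 4/3) → Z = -8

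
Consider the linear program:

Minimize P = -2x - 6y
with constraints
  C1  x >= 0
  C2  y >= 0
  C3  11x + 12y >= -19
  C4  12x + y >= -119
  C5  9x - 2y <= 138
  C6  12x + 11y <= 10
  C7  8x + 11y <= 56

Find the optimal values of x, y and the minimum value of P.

x = 0, y = 10/11, minimum P = -60/11

Corner points and P = -2x - 6y:
  (0, 0) → P = 0
  (0, 10/11) → P = -60/11
  (5/6, 0) → P = -5/3

The optimum lies where x = 0 and 12x + 11y = 10.
Solving simultaneously gives x = 0, y = 10/11.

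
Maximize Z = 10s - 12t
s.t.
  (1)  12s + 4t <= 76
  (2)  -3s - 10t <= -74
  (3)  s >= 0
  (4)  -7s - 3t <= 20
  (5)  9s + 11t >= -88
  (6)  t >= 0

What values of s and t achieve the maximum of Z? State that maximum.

s = 116/27, t = 55/9, maximum Z = -820/27

Feasible corners and Z = 10s - 12t:
  (116/27, 55/9) → Z = -820/27
  (0, 19) → Z = -228
  (0, 37/5) → Z = -444/5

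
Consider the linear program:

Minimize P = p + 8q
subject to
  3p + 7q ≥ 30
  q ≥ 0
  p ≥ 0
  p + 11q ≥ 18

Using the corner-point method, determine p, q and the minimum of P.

p = 102/13, q = 12/13, minimum P = 198/13

Feasible corners and P = p + 8q:
  (0, 30/7) → P = 240/7
  (102/13, 12/13) → P = 198/13
  (18, 0) → P = 18
The feasible region is unbounded (it extends along (0, 1), (1, 0)), but P strictly increases along every unbounded feasible direction, so there is no improving ray and the minimum is attained at a vertex.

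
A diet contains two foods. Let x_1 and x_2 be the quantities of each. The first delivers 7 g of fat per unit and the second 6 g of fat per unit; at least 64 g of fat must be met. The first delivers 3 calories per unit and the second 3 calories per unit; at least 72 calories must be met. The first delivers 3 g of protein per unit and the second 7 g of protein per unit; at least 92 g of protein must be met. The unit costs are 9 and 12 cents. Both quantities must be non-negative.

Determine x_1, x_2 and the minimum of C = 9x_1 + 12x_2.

x_1 = 19, x_2 = 5, minimum C = 231

Corner points and C = 9x_1 + 12x_2:
  (0, 24) → C = 288
  (92/3, 0) → C = 276
  (19, 5) → C = 231
The feasible region is unbounded (it extends along (0, 1), (1, 0)), but C strictly increases along every unbounded feasible direction, so there is no improving ray and the minimum is attained at a vertex.

The optimum lies where 3x_1 + 3x_2 = 72 and 3x_1 + 7x_2 = 92.
Solving simultaneously gives x_1 = 19, x_2 = 5.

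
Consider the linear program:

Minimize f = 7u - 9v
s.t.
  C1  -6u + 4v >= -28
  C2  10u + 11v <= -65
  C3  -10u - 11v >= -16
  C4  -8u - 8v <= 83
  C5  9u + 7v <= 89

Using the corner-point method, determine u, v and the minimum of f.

u = -393/8, v = 155/4, minimum f = -5541/8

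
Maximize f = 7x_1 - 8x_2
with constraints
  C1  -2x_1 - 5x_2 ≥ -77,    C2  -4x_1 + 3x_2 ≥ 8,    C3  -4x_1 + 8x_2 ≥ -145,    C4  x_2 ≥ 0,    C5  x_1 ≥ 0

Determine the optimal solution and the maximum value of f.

At the optimal vertex, -4x_1 + 3x_2 = 8 and x_1 = 0.
Solving simultaneously gives x_1 = 0, x_2 = 8/3.

x_1 = 0, x_2 = 8/3, maximum f = -64/3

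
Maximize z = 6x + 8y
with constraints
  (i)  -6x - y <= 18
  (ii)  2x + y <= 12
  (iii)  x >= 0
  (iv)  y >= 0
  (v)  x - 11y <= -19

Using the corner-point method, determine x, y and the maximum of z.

Vertices and z = 6x + 8y:
  (0, 12) → z = 96
  (113/23, 50/23) → z = 1078/23
  (0, 19/11) → z = 152/11

The optimum lies where 2x + y = 12 and x = 0.
Solving simultaneously gives x = 0, y = 12.

x = 0, y = 12, maximum z = 96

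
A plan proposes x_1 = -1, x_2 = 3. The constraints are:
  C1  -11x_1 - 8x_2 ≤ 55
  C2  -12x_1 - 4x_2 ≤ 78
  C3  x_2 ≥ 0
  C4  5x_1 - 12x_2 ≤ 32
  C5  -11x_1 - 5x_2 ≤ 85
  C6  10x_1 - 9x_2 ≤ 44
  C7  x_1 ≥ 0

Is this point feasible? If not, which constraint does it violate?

not feasible — violates C7

Constraint C7: x_1 = -1, which is not ≥ 0. All other constraints are satisfied.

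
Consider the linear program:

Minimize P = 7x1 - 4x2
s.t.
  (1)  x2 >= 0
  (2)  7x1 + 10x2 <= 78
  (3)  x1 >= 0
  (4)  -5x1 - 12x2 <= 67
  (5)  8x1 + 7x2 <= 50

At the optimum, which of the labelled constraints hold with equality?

Corner points and P = 7x1 - 4x2:
  (0, 0) → P = 0
  (25/4, 0) → P = 175/4
  (0, 50/7) → P = -200/7

The minimum is at (0, 50/7). Substituting into each constraint, equality holds for (3) and (5); the remaining constraints have slack.

(3) and (5)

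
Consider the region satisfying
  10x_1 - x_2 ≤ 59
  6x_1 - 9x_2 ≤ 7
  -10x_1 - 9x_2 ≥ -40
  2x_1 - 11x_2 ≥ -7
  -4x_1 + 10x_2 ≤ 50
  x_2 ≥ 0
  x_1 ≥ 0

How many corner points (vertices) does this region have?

Of the 21 pairwise boundary intersections, those satisfying every inequality are:
  (35/12, 7/6)
  (7/6, 0)
  (0, 7/11)
  (0, 0)

4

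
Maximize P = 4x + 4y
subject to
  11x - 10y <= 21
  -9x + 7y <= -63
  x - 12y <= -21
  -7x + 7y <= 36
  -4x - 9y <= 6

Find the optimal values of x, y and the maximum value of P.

At the optimal vertex, 11x - 10y = 21 and -7x + 7y = 36.
Solving simultaneously gives x = 507/7, y = 543/7.

x = 507/7, y = 543/7, maximum P = 600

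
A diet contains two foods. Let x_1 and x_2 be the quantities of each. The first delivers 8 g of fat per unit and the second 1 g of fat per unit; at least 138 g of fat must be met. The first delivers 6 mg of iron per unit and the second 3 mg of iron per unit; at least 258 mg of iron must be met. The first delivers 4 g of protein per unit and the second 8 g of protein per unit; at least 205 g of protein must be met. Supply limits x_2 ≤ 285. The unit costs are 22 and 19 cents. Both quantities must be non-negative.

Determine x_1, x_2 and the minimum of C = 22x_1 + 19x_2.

x_1 = 161/4, x_2 = 11/2, minimum C = 990

The feasible region is unbounded (it extends along (1, 0)), but C strictly increases along every unbounded feasible direction, so there is no improving ray and the minimum is attained at a vertex.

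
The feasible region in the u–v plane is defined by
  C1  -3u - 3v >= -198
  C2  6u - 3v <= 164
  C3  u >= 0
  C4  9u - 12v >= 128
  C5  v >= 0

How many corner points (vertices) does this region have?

3

The feasible vertices (each the meet of two boundaries and inside every other half-plane) are:
  (176/5, 236/15)
  (82/3, 0)
  (128/9, 0)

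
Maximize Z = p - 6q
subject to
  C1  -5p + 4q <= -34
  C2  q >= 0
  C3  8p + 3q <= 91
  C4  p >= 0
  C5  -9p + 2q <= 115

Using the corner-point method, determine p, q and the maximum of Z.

p = 91/8, q = 0, maximum Z = 91/8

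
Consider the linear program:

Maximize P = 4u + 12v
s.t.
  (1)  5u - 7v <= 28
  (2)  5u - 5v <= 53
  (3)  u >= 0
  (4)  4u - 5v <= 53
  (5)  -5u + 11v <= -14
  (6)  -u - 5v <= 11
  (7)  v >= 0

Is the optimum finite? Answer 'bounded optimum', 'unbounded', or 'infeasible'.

Vertices and P = 4u + 12v:
  (21/2, 7/2) → P = 84
  (28/5, 0) → P = 112/5
  (14/5, 0) → P = 56/5
The feasible region has finitely many vertices and no improving ray; the maximum is 84 at (21/2, 7/2).

bounded optimum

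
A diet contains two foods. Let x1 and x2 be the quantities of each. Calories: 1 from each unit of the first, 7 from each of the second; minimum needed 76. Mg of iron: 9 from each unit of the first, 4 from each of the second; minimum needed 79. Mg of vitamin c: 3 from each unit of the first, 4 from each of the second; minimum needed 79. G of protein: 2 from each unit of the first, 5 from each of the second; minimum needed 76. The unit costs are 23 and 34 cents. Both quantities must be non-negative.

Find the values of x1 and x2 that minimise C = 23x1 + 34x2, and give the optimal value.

x1 = 13, x2 = 10, minimum C = 639

Feasible corners and C = 23x1 + 34x2:
  (0, 79/4) → C = 1343/2
  (76, 0) → C = 1748
  (152/9, 76/9) → C = 6080/9
  (13, 10) → C = 639
The feasible region is unbounded (it extends along (0, 1), (1, 0)), but C strictly increases along every unbounded feasible direction, so there is no improving ray and the minimum is attained at a vertex.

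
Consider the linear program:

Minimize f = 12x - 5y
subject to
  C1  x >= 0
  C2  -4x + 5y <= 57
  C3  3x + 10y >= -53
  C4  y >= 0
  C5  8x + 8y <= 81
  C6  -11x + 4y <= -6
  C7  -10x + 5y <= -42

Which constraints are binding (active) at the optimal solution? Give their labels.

C4 and C7

Corner points and f = 12x - 5y:
  (81/8, 0) → f = 243/2
  (21/5, 0) → f = 252/5
  (247/40, 79/20) → f = 1087/20

The minimum is at (21/5, 0). Substituting into each constraint, equality holds for C4 and C7; the remaining constraints have slack.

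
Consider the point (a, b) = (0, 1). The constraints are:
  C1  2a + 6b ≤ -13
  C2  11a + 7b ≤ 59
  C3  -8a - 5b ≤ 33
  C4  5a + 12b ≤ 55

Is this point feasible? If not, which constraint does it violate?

not feasible — violates C1

Constraint C1: 2a + 6b = 6, which is not ≤ -13. All other constraints are satisfied.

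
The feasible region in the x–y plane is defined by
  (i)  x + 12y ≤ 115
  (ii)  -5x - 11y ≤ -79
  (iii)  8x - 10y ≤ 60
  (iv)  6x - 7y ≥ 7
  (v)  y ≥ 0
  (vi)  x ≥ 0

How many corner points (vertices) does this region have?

Pairwise boundary intersections that survive every other constraint:
  (935/53, 430/53)
  (889/79, 683/79)
  (725/69, 166/69)
  (630/101, 439/101)

4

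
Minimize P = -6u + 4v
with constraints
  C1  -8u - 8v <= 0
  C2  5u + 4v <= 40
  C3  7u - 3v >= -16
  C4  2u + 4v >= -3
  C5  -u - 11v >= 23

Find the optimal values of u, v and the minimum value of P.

u = 43/3, v = -95/12, minimum P = -353/3

Feasible corners and P = -6u + 4v:
  (43/3, -95/12) → P = -353/3
  (532/51, -155/51) → P = -3812/51
  (59/18, -43/18) → P = -263/9

At the optimal vertex, 5u + 4v = 40 and 2u + 4v = -3.
Solving simultaneously gives u = 43/3, v = -95/12.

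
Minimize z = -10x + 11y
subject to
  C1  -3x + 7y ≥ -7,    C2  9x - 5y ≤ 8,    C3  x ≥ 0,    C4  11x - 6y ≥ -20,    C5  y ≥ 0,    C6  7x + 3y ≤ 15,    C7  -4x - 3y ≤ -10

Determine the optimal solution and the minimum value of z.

x = 74/47, y = 58/47, minimum z = -102/47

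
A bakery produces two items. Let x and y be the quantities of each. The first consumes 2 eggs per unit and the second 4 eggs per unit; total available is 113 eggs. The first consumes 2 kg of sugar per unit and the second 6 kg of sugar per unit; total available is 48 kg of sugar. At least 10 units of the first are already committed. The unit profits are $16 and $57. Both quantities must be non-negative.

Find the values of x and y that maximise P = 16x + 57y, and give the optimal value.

x = 10, y = 14/3, maximum P = 426

Feasible corners and P = 16x + 57y:
  (24, 0) → P = 384
  (10, 0) → P = 160
  (10, 14/3) → P = 426

At the optimal vertex, 2x + 6y = 48 and x = 10.
Solving simultaneously gives x = 10, y = 14/3.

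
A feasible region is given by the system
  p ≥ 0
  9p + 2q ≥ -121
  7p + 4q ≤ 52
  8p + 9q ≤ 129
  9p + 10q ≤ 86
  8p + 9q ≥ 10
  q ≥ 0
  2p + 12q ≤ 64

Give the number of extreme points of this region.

Intersecting each pair of boundary lines and keeping only the points that satisfy every inequality leaves:
  (0, 10/9)
  (0, 16/3)
  (88/17, 67/17)
  (52/7, 0)
  (49/11, 101/22)
  (5/4, 0)

6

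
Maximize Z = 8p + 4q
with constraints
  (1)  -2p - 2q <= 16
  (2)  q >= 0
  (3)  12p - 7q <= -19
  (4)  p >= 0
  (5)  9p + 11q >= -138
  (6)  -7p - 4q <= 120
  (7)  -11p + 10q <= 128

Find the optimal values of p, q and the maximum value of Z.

Extreme points and Z = 8p + 4q:
  (0, 19/7) → Z = 76/7
  (706/43, 1327/43) → Z = 10956/43
  (0, 64/5) → Z = 256/5

The binding constraints are 12p - 7q = -19 and -11p + 10q = 128.
Solving simultaneously gives p = 706/43, q = 1327/43.

p = 706/43, q = 1327/43, maximum Z = 10956/43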